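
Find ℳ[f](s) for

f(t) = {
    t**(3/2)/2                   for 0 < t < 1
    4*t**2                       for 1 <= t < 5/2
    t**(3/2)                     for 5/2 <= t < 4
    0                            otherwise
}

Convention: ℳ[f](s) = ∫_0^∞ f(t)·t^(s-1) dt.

(2*4**(s + 3/2)*(s + 2) - 2*(5/2)**(s + 3/2)*(s + 2) + 4*(5/2)**(s + 2)*(2*s + 3) - 7*s - 10)/((s + 2)*(2*s + 3))
  Re(s) > -3/2

decompose at 1, 5/2; ℳ[f](s) sums the 3 pieces' integrals
segment [0, 1) carries t**(3/2)/2; integrate it
between 1 and 5/2 the integrand is 4*t**2·t^(s-1)
on [5/2, 4): add ∫ t**(3/2)·t^(s-1) dt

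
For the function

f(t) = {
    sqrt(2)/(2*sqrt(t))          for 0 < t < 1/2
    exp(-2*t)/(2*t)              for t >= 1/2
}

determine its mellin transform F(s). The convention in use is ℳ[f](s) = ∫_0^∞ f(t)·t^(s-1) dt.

back out the common scale on t: 1/sqrt(t) on [0, 1); exp(-t)/t on [1, ∞)
peel off the shared t-power: sqrt(t) on [0, 1); exp(-t) on [1, ∞)
linearity at 1/2 turns ℳ[f](s) into 2 summed integrals
[0, 1/2) adds the kernel integral of sqrt(2)/(2*sqrt(t))
for t in [1/2, ∞): the term is ∫ exp(-2*t)/(2*t)·t^(s-1)

((2*s - 1)*uppergamma(s - 1, 1) + 2)/(2**s*(2*s - 1))
  Re(s) > 1/2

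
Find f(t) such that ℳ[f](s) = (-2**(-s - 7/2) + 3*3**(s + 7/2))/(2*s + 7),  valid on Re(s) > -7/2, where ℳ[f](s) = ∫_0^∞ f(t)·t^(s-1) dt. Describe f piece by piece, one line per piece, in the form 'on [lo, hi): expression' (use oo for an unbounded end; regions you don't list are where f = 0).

f breaks at 1/2 into 2 integrals to sum
segment [0, 1/2) carries t**(7/2); integrate it
segment 1/2 to 3 holds 3*t**(7/2)/2; add its integral

on [0, 1/2): t**(7/2)
on [1/2, 3): 3*t**(7/2)/2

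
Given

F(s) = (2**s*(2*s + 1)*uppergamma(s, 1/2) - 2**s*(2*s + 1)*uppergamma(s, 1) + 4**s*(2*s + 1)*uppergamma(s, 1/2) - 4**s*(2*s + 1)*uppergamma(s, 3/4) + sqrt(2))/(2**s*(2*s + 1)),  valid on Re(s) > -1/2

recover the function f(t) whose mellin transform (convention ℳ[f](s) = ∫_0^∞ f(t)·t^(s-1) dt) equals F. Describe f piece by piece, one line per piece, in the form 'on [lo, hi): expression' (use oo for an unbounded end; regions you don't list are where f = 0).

on [0, 1/2): sqrt(t)
on [1/2, 1): exp(-t)
on [1, 3/2): exp(-t/2)

the 3 pieces separated at 1/2, 1 each add one integral
for t in [0, 1/2): the term is ∫ sqrt(t)·t^(s-1)
piece [1/2, 1): integrate exp(-t) against the kernel
on [1, 3/2): add ∫ exp(-t/2)·t^(s-1) dt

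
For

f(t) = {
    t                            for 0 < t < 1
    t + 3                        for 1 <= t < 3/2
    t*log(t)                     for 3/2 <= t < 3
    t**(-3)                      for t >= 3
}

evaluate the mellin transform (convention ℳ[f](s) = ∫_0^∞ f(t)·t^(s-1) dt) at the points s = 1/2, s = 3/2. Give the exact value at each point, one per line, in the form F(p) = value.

F(1/2) = -6 - 178*sqrt(3)/135 + log(2**(sqrt(6)/2)*3**(-sqrt(6)/2 + 2*sqrt(3))) + 23*sqrt(6)/6
F(3/2) = -922*sqrt(3)/675 - 2 + 213*sqrt(6)/100 + log(2**(9*sqrt(6)/20)*3**(-9*sqrt(6)/20 + 18*sqrt(3)/5))

f breaks at 1, 3/2, 3 into 4 integrals to sum
over [0, 1), the kernel integral of t enters the sum
[1, 3/2) adds the kernel integral of (t + 3)
∫ t*log(t)·t^(s-1) over [3/2, 3)
piece [3, ∞): integrate t**(-3) against the kernel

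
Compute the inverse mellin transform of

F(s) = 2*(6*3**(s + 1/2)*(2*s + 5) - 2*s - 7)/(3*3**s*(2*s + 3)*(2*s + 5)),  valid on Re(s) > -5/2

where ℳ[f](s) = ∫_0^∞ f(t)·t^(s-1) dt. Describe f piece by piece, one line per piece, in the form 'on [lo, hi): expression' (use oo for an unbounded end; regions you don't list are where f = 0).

back out the shared t-power: 3*sqrt(3)*t**(3/2) on [0, 1/3); 2*sqrt(3)*sqrt(t) on [1/3, 1)
undo the common scale on t: t**(3/2) on [0, 1); 2*sqrt(t) on [1, 3)
linearity at 1/3 turns ℳ[f](s) into 2 summed integrals
∫ over [0, 1/3) of 3*sqrt(3)*t**(5/2)·t^(s-1) joins the sum
[1/3, 1) adds the kernel integral of 2*sqrt(3)*t**(3/2)

on [0, 1/3): 3*sqrt(3)*t**(5/2)
on [1/3, 1): 2*sqrt(3)*t**(3/2)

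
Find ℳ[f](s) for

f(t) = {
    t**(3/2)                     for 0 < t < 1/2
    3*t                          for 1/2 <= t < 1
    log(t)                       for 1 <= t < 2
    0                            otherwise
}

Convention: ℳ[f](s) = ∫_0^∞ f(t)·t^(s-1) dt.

(-2*2**(2*s)*(s + 1)*(2*s + 3) + 6*2**s*s**2*(2*s + 3) + 2*2**s*(s + 1)*(2*s + 3) + 4**s*s*(s + 1)*(2*s + 3)*log(4) + sqrt(2)*s**2*(s + 1) - 3*s**2*(2*s + 3))/(2*2**s*s**2*(s + 1)*(2*s + 3))
  Re(s) > -3/2

breakpoints 1/2, 1: one integral from each of the 3 segments
[0, 1/2) adds the kernel integral of t**(3/2)
[1/2, 1) adds the kernel integral of 3*t
on [1, 2): add ∫ log(t)·t^(s-1) dt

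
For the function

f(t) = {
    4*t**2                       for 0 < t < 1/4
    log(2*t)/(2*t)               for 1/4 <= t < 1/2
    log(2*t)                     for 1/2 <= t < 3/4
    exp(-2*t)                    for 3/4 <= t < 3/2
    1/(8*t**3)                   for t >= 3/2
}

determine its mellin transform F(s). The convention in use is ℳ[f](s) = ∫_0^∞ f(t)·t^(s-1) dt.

the common scale on t comes off first: t**2 on [0, 1/2); log(t)/t on [1/2, 1); log(t) on [1, 3/2); …
slice at 1/4, 1/2, 3/4, 3/2, transform all 5 pieces, and sum them
on [0, 1/4) integrate f = 4*t**2 against the kernel
on [1/4, 1/2) integrate f = log(2*t)/(2*t) against the kernel
for t in [1/2, 3/4): the term is ∫ log(2*t)·t^(s-1)
∫ exp(-2*t)·t^(s-1) over [3/4, 3/2)
segment 3/2 to ∞ holds 1/(8*t**3); add its integral

(108*2**s*s**2*(s - 3)*(s + 2)*(s**2 - 2*s + 1)*uppergamma(s, 3/2) - 108*2**s*s**2*(s - 3)*(s + 2)*(s**2 - 2*s + 1)*uppergamma(s, 3) - 108*2**s*s**2*(s - 3)*(s + 2) + 108*2**s*(s - 3)*(s + 2)*(s**2 - 2*s + 1) - 108*3**s*s*(s - 3)*(s + 2)*(s**2 - 2*s + 1)*log(2) + 108*3**s*s*(s - 3)*(s + 2)*(s**2 - 2*s + 1)*log(3) - 108*3**s*(s - 3)*(s + 2)*(s**2 - 2*s + 1) - 4*6**s*s**2*(s + 2)*(s**2 - 2*s + 1) + 216*s**3*(s - 3)*(s + 2)*log(2) - 216*s**2*(s - 3)*(s + 2)*log(2) + 216*s**2*(s - 3)*(s + 2) + 27*s**2*(s - 3)*(s**2 - 2*s + 1))/(108*2**(2*s)*s**2*(s - 3)*(s + 2)*(s**2 - 2*s + 1))
  -2 < Re(s) < 3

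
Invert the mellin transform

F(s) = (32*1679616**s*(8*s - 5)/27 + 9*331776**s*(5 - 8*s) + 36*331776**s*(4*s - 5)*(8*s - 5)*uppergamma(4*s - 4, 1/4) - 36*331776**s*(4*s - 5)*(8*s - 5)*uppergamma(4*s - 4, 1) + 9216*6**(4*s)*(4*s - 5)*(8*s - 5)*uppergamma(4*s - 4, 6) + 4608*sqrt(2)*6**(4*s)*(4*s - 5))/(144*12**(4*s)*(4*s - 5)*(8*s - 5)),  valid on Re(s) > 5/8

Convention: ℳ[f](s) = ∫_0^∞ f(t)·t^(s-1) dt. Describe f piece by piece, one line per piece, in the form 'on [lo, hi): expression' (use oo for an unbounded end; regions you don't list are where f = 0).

on [0, 1/16): t**(-5/8)
on [1/16, 16): exp(-t**(1/4)/2)/t
on [16, 81): 1/(2*t**(5/4))
on [81, oo): exp(-2*t**(1/4))/t

strip the shared t-power: t**(3/8) on [0, 1/16); exp(-t**(1/4)/2) on [1/16, 16); 1/(2*t**(1/4)) on [16, 81); …
undo the power substitution: t**(3/4) on [0, 1/4); exp(-sqrt(t)/2) on [1/4, 4); 1/(2*sqrt(t)) on [4, 9); …
peel off the power substitution: t**(3/2) on [0, 1/2); exp(-t/2) on [1/2, 2); 1/(2*t) on [2, 3); …
slice at 1/16, 16, 81, transform all 4 pieces, and sum them
∫ over [0, 1/16) of t**(-5/8)·t^(s-1) joins the sum
∫ exp(-t**(1/4)/2)/t·t^(s-1) over [1/16, 16)
the [16, 81) slice contributes ∫ 1/(2*t**(5/4))·t^(s-1) dt
for t in [81, ∞): the term is ∫ exp(-2*t**(1/4))/t·t^(s-1)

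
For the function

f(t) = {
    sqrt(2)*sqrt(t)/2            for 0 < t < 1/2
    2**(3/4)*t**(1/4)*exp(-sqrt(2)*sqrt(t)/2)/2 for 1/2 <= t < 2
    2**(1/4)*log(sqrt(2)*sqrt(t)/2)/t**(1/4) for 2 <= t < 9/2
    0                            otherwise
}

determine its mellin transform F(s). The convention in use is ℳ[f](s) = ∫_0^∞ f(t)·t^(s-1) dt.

2**(1/2 - s)*(6*2**(2*s + 1/2)*(2*s + 1)*(16*s - (4*s + 1)**2)*uppergamma(2*s + 1/2, 1/2) - 6*2**(2*s + 1/2)*(2*s + 1)*(16*s - (4*s + 1)**2)*uppergamma(2*s + 1/2, 1) - 24*2**(2*s + 1/2)*(2*s + 1) + 3**(2*s + 1/2)*(2*s + 1)*(4*s + 1)*(-8*log(3) + 8*log(2)) + 3**(2*s + 1/2)*(2*s + 1)*(-16*log(2) + 16*log(3)) + 16*3**(2*s + 1/2)*(2*s + 1) + 3*sqrt(2)*(16*s - (4*s + 1)**2))/(6*(2*s + 1)*(16*s - (4*s + 1)**2))
  Re(s) > -1/2

peel off the common scale on t: sqrt(t) on [0, 1/4); t**(1/4)*exp(-sqrt(t)) on [1/4, 1); log(sqrt(t))/t**(1/4) on [1, 9/4)
strip the power substitution: t on [0, 1/2); sqrt(t)*exp(-t) on [1/2, 1); log(t)/sqrt(t) on [1, 3/2)
peel off the shared t-power: sqrt(t) on [0, 1/2); exp(-t) on [1/2, 1); log(t)/t on [1, 3/2)
decompose at 1/2, 2; ℳ[f](s) sums the 3 pieces' integrals
on [0, 1/2) integrate f = sqrt(2)*sqrt(t)/2 against the kernel
the [1/2, 2) slice contributes ∫ 2**(3/4)*t**(1/4)*exp(-sqrt(2)*sqrt(t)/2)/2·t^(s-1) dt
over [2, 9/2), the kernel integral of 2**(1/4)*log(sqrt(2)*sqrt(t)/2)/t**(1/4) enters the sum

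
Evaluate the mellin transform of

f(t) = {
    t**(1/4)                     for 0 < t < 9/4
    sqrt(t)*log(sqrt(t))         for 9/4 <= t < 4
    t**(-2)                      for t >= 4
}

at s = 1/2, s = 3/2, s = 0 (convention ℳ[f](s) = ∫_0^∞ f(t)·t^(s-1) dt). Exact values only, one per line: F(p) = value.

F(1/2) = -9*log(3)/4 - 19/24 + sqrt(6) + 25*log(2)/4
F(3/2) = -81*log(3)/32 - 47/128 + 27*sqrt(6)/28 + 337*log(2)/32
F(0) = -31/32 + log(128/27) + 2*sqrt(6)

remove the power substitution first: sqrt(t) on [0, 3/2); t*log(t) on [3/2, 2); t**(-4) on [2, ∞)
breakpoints 9/4, 4: one integral from each of the 3 segments
between 0 and 9/4 the integrand is t**(1/4)·t^(s-1)
∫ sqrt(t)*log(sqrt(t))·t^(s-1) over [9/4, 4)
piece [4, ∞): integrate t**(-2) against the kernel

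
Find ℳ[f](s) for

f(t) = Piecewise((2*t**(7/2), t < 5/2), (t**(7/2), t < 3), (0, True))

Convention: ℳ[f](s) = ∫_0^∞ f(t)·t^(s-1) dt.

f breaks at 5/2 into 2 integrals to sum
on [0, 5/2): add ∫ 2*t**(7/2)·t^(s-1) dt
over [5/2, 3), the kernel integral of t**(7/2) enters the sum

2*(3**(s + 7/2) + (5/2)**(s + 7/2))/(2*s + 7)
  Re(s) > -7/2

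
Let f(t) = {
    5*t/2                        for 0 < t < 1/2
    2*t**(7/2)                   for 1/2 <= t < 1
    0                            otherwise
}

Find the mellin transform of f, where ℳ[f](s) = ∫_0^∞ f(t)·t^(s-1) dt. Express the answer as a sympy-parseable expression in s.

split f at 1/2: ℳ[f](s) collects 2 kernel integrals
for t in [0, 1/2): the term is ∫ 5*t/2·t^(s-1)
for t in [1/2, 1): the term is ∫ 2*t**(7/2)·t^(s-1)

(-2**(1/2 - s)*(s + 1) + 16*s + 16 + 5*(2*s + 7)/2**s)/(4*(s + 1)*(2*s + 7))
  Re(s) > -1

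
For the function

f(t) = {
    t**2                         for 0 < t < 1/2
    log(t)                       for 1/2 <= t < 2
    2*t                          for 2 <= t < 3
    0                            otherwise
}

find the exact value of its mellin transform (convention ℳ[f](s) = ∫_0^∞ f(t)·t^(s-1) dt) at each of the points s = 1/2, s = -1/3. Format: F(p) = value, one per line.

decompose at 1/2, 2; ℳ[f](s) sums the 3 pieces' integrals
over [0, 1/2), the kernel integral of t**2 enters the sum
segment 1/2 to 2 holds log(t); add its integral
on [2, 3) integrate f = 2*t against the kernel

F(1/2) = sqrt(2)*(-277 + 180*log(2) + 120*sqrt(6))/60
F(-1/3) = 3*2**(1/3)*(-50*2**(1/3) - log(2**(10*2**(1/3) + 20)) + 10*6**(2/3) + 61)/20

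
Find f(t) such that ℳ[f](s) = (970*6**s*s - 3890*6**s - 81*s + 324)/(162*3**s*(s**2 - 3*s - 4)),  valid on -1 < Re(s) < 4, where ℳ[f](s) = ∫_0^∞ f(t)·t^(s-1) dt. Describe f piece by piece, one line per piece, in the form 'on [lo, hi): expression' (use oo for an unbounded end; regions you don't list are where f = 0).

reversing the common scale on t: t on [0, 1/2); 2*t on [1/2, 3); t**(-4) on [3, ∞)
decompose at 1/3, 2; ℳ[f](s) sums the 3 pieces' integrals
segment 0 to 1/3 holds 3*t/2; add its integral
on [1/3, 2): add ∫ 3*t·t^(s-1) dt
on [2, ∞) integrate f = 16/(81*t**4) against the kernel

on [0, 1/3): 3*t/2
on [1/3, 2): 3*t
on [2, oo): 16/(81*t**4)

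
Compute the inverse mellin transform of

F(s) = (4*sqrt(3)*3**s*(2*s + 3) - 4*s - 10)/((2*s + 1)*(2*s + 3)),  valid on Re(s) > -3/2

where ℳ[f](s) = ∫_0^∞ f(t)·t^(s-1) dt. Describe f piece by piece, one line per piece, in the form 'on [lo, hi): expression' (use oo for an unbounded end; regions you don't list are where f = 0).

on [0, 1): t**(3/2)
on [1, 3): 2*sqrt(t)

the 2 pieces separated at 1 each add one integral
∫ over [0, 1) of t**(3/2)·t^(s-1) joins the sum
piece [1, 3): integrate 2*sqrt(t) against the kernel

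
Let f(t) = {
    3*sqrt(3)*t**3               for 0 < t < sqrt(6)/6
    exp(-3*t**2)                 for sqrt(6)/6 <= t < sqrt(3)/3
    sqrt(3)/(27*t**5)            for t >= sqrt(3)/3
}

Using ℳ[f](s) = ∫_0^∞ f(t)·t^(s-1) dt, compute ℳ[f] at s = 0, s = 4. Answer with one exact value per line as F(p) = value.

F(0) = Ei(-1)/2 + sqrt(2)/12 + 1/5 - Ei(-1/2)/2
F(4) = -exp(-1)/9 + sqrt(2)/1008 + exp(-1/2)/12 + 1/9

back out the power substitution: 3*sqrt(3)*t**(3/2) on [0, 1/6); exp(-3*t) on [1/6, 1/3); sqrt(3)/(27*t**(5/2)) on [1/3, ∞)
undo the common scale on t: t**(3/2) on [0, 1/2); exp(-t) on [1/2, 1); t**(-5/2) on [1, ∞)
breakpoints sqrt(6)/6, sqrt(3)/3: one integral from each of the 3 segments
∫ 3*sqrt(3)*t**3·t^(s-1) over [0, sqrt(6)/6)
over [sqrt(6)/6, sqrt(3)/3), the kernel integral of exp(-3*t**2) enters the sum
segment sqrt(3)/3 to ∞ holds sqrt(3)/(27*t**5); add its integral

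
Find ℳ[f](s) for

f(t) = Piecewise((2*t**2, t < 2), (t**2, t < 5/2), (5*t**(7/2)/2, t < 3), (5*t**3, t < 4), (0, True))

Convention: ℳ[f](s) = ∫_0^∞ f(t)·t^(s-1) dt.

cuts at 2, 5/2, 3: linearity sums the 4 kernel integrals
over [0, 2), the kernel integral of 2*t**2 enters the sum
over [2, 5/2), the kernel integral of t**2 enters the sum
[5/2, 3) adds the kernel integral of 5*t**(7/2)/2
the [3, 4) slice contributes ∫ 5*t**3·t^(s-1) dt

(2**(s + 2)*(s + 3)*(2*s + 7) - 5*3**(s + 3)*(s + 2)*(2*s + 7) + 5*3**(s + 7/2)*(s + 2)*(s + 3) + 5*4**(s + 3)*(s + 2)*(2*s + 7) + (5/2)**(s + 2)*(s + 3)*(2*s + 7) - 5*(5/2)**(s + 7/2)*(s + 2)*(s + 3))/((s + 2)*(s + 3)*(2*s + 7))
  Re(s) > -2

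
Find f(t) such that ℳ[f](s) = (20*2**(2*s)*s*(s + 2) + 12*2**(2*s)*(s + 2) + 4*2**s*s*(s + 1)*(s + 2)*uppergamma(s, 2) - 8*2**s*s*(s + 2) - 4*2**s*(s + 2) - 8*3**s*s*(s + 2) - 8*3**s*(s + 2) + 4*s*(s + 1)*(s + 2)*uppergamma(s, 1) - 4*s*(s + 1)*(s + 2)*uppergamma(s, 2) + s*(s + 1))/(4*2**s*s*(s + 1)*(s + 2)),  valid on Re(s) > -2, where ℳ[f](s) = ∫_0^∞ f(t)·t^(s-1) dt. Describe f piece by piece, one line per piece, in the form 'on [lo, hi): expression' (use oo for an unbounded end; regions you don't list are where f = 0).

on [0, 1/2): t**2
on [1/2, 1): exp(-2*t)
on [1, 3/2): t + 1
on [3/2, 2): t + 3
on [2, oo): exp(-t)

along the cuts 1/2, 1, 3/2, 2, ℳ[f](s) splits into 5 integrals
the [0, 1/2) slice contributes ∫ t**2·t^(s-1) dt
[1/2, 1) adds the kernel integral of exp(-2*t)
on [1, 3/2) integrate f = (t + 1) against the kernel
for t in [3/2, 2): the term is ∫ (t + 3)·t^(s-1)
piece [2, ∞): integrate exp(-t) against the kernel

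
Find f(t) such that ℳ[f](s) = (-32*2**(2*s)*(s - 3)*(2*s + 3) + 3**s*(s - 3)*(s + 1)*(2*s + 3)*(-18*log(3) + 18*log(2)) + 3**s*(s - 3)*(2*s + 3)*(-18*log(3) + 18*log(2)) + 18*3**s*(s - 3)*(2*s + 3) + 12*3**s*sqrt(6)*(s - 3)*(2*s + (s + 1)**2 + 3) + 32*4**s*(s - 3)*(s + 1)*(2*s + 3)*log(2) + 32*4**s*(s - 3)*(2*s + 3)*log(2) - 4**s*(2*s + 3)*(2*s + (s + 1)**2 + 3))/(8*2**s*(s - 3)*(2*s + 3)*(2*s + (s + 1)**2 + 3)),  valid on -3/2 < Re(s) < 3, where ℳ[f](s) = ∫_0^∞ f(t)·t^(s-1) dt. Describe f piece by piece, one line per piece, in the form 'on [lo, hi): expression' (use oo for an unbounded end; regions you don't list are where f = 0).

on [0, 3/2): t**(3/2)
on [3/2, 2): t**2*log(t)
on [2, oo): t**(-3)

remove the shared t-power first: sqrt(t) on [0, 3/2); t*log(t) on [3/2, 2); t**(-4) on [2, ∞)
breakpoints 3/2, 2: one integral from each of the 3 segments
over [0, 3/2), the kernel integral of t**(3/2) enters the sum
segment 3/2 to 2 holds t**2*log(t); add its integral
∫ over [2, ∞) of t**(-3)·t^(s-1) joins the sum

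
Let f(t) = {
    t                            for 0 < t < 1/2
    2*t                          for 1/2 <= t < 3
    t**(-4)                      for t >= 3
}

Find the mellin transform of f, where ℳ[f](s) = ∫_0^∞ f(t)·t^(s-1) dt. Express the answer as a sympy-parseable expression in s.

the 3 pieces separated at 1/2, 3 each add one integral
on [0, 1/2): add ∫ t·t^(s-1) dt
on [1/2, 3) integrate f = 2*t against the kernel
[3, ∞) adds the kernel integral of t**(-4)

(970*6**s*s - 3890*6**s - 81*s + 324)/(162*2**s*(s**2 - 3*s - 4))
  -1 < Re(s) < 4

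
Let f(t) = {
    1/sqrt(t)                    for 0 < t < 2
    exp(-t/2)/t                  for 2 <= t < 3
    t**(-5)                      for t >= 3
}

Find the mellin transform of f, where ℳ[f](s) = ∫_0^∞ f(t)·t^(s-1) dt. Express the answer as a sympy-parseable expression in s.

(243*2**s*(s - 5)*(2*s - 1)*uppergamma(s - 1, 1) - 243*2**s*(s - 5)*(2*s - 1)*uppergamma(s - 1, 3/2) + 243*2**(s + 3/2)*(s - 5) + 2*3**s*(1 - 2*s))/(486*(s - 5)*(2*s - 1))
  1/2 < Re(s) < 5

undo the shared t-power: sqrt(t) on [0, 2); exp(-t/2) on [2, 3); t**(-4) on [3, ∞)
f breaks at 2, 3 into 3 integrals to sum
over [0, 2), the kernel integral of 1/sqrt(t) enters the sum
on [2, 3) integrate f = exp(-t/2)/t against the kernel
for t in [3, ∞): the term is ∫ t**(-5)·t^(s-1)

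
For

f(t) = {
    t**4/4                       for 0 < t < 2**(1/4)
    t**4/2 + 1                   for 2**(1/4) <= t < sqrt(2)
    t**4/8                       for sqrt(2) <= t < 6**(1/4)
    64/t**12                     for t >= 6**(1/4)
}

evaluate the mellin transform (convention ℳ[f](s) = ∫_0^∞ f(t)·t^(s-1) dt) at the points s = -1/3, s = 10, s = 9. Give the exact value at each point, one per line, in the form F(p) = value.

back out the power substitution: t**2/4 on [0, sqrt(2)); t**2/2 + 1 on [sqrt(2), 2); t**2/8 on [2, sqrt(6)); …
reversing the common scale on t: t**2 on [0, sqrt(2)/2); 2*t**2 + 1 on [sqrt(2)/2, 1); t**2/2 on [1, sqrt(6)/2); …
the power substitution comes off first: t on [0, 1/2); 2*t + 1 on [1/2, 1); t/2 on [1, 3/2); …
decompose at 2**(1/4), sqrt(2), 6**(1/4); ℳ[f](s) sums the 4 pieces' integrals
segment 0 to 2**(1/4) holds t**4/4; add its integral
piece [2**(1/4), sqrt(2)): integrate (t**4/2 + 1) against the kernel
on [sqrt(2), 6**(1/4)) integrate f = t**4/8 against the kernel
the [6**(1/4), ∞) slice contributes ∫ 64/t**12·t^(s-1) dt

F(-1/3) = 2**(11/12)*(-56943*2**(11/12) + 3349*3**(11/12) + 125874)/87912
F(10) = -19*sqrt(2)/35 + 232/35 + 305*sqrt(6)/42
F(9) = 2**(1/4)*(-70 + 424*2**(1/4) + 659*3**(1/4))/117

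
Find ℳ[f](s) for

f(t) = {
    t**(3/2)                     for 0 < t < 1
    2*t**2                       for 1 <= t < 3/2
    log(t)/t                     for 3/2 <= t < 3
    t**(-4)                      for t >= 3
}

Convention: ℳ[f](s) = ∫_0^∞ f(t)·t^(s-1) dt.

summing 4 kernel integrals split by 1, 3/2, 3 yields ℳ[f](s)
segment [0, 1) carries t**(3/2); integrate it
between 1 and 3/2 the integrand is 2*t**2·t^(s-1)
on [3/2, 3): add ∫ log(t)/t·t^(s-1) dt
over [3, ∞), the kernel integral of t**(-4) enters the sum

(324*2**s*(s - 4)*(s + 2)*(s**2 - 2*s + 1) - 324*2**s*(s - 4)*(2*s + 3)*(s**2 - 2*s + 1) - 108*3**s*s*(s - 4)*(s + 2)*(2*s + 3)*log(3) + 108*3**s*s*(s - 4)*(s + 2)*(2*s + 3)*log(2) - 108*3**s*(s - 4)*(s + 2)*(2*s + 3)*log(2) + 108*3**s*(s - 4)*(s + 2)*(2*s + 3) + 108*3**s*(s - 4)*(s + 2)*(2*s + 3)*log(3) + 729*3**s*(s - 4)*(2*s + 3)*(s**2 - 2*s + 1) + 54*6**s*s*(s - 4)*(s + 2)*(2*s + 3)*log(3) - 54*6**s*(s - 4)*(s + 2)*(2*s + 3)*log(3) - 54*6**s*(s - 4)*(s + 2)*(2*s + 3) - 2*6**s*(s + 2)*(2*s + 3)*(s**2 - 2*s + 1))/(162*2**s*(s - 4)*(s + 2)*(2*s + 3)*(s**2 - 2*s + 1))
  -3/2 < Re(s) < 4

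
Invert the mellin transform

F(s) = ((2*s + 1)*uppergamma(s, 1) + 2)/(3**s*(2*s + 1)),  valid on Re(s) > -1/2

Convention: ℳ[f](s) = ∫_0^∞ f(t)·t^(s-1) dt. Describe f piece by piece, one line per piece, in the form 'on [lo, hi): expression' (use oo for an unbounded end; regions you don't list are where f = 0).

strip the common scale on t: sqrt(t) on [0, 1); exp(-t) on [1, ∞)
linearity at 1/3 turns ℳ[f](s) into 2 summed integrals
∫ sqrt(3)*sqrt(t)·t^(s-1) over [0, 1/3)
over [1/3, ∞), the kernel integral of exp(-3*t) enters the sum

on [0, 1/3): sqrt(3)*sqrt(t)
on [1/3, oo): exp(-3*t)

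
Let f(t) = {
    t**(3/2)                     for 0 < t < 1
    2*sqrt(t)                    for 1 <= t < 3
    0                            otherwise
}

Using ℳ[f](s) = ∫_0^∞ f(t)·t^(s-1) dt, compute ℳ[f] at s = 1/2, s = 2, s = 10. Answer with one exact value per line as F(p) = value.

F(1/2) = 9/2
F(2) = -18/35 + 36*sqrt(3)/5
F(10) = -50/483 + 78732*sqrt(3)/7

along the cuts 1, ℳ[f](s) splits into 2 integrals
the [0, 1) slice contributes ∫ t**(3/2)·t^(s-1) dt
for t in [1, 3): the term is ∫ 2*sqrt(t)·t^(s-1)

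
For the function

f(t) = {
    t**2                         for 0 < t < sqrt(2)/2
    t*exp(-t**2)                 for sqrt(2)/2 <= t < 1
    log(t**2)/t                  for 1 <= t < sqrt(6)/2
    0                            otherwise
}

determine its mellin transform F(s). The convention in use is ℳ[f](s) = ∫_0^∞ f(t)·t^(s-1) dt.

2**(1/2 - s/2)*(3*2**(s/2 + 1/2)*(s + 2)*(4*s - (s + 1)**2)*uppergamma(s/2 + 1/2, 1/2) - 3*2**(s/2 + 1/2)*(s + 2)*(4*s - (s + 1)**2)*uppergamma(s/2 + 1/2, 1) - 12*2**(s/2 + 1/2)*(s + 2) + 3**(s/2 + 1/2)*(s + 1)*(s + 2)*(-4*log(3) + 4*log(2)) + 3**(s/2 + 1/2)*(s + 2)*(-8*log(2) + 8*log(3)) + 8*3**(s/2 + 1/2)*(s + 2) + 3*sqrt(2)*(4*s - (s + 1)**2))/(12*(s + 2)*(4*s - (s + 1)**2))
  Re(s) > -2

the shared t-power comes off first: t on [0, sqrt(2)/2); exp(-t**2) on [sqrt(2)/2, 1); log(t**2)/t**2 on [1, sqrt(6)/2)
invert the power substitution to get sqrt(t) on [0, 1/2); exp(-t) on [1/2, 1); log(t)/t on [1, 3/2)
integrate the 3 segments split at sqrt(2)/2, 1, then add the results
segment [0, sqrt(2)/2) carries t**2; integrate it
on [sqrt(2)/2, 1): add ∫ t*exp(-t**2)·t^(s-1) dt
∫ log(t**2)/t·t^(s-1) over [1, sqrt(6)/2)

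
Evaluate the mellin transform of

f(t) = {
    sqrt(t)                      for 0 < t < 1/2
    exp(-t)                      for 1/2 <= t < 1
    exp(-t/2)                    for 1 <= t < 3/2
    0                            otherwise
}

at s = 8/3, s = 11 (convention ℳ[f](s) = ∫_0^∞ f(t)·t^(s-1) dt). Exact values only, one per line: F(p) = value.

decompose at 1/2, 1; ℳ[f](s) sums the 3 pieces' integrals
over [0, 1/2), the kernel integral of sqrt(t) enters the sum
over [1/2, 1), the kernel integral of exp(-t) enters the sum
on [1, 3/2) integrate f = exp(-t/2) against the kernel

F(8/3) = -4*2**(2/3)*uppergamma(8/3, 3/4) - uppergamma(8/3, 1) + 3*2**(5/6)/152 + uppergamma(8/3, 1/2) + 4*2**(2/3)*uppergamma(8/3, 1/2)
F(11) = -8055338729409*exp(-3/4)/512 - 9864101*exp(-1) + sqrt(2)/47104 + 12553134696189*exp(-1/2)/1024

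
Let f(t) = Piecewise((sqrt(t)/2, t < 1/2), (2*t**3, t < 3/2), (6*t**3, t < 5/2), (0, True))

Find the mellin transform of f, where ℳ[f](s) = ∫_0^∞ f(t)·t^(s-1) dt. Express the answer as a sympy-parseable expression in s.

the 3 pieces separated at 1/2, 3/2 each add one integral
∫ sqrt(t)/2·t^(s-1) over [0, 1/2)
[1/2, 3/2) adds the kernel integral of 2*t**3
between 3/2 and 5/2 the integrand is 6*t**3·t^(s-1)

(-54*3**s*(2*s + 1) + 375*5**s*(2*s + 1) - 2*s + 2*sqrt(2)*(s + 3) - 1)/(4*2**s*(s + 3)*(2*s + 1))
  Re(s) > -1/2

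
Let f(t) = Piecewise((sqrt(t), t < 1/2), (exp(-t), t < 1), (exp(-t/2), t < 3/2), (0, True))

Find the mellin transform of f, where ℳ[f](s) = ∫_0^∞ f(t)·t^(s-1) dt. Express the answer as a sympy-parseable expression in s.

f breaks at 1/2, 1 into 3 integrals to sum
segment [0, 1/2) carries sqrt(t); integrate it
the [1/2, 1) slice contributes ∫ exp(-t)·t^(s-1) dt
segment [1, 3/2) carries exp(-t/2); integrate it

(2**s*(2*s + 1)*uppergamma(s, 1/2) - 2**s*(2*s + 1)*uppergamma(s, 1) + 4**s*(2*s + 1)*uppergamma(s, 1/2) - 4**s*(2*s + 1)*uppergamma(s, 3/4) + sqrt(2))/(2**s*(2*s + 1))
  Re(s) > -1/2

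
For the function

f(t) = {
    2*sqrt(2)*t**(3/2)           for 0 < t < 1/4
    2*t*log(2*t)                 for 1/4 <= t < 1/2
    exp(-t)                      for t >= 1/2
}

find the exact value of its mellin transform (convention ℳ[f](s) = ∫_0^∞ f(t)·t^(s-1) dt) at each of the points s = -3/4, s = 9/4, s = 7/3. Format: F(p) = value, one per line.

reversing the common scale on t: t**(3/2) on [0, 1/2); t*log(t) on [1/2, 1); exp(-t/2) on [1, ∞)
integrate the 3 segments split at 1/4, 1/2, then add the results
on [0, 1/4): add ∫ 2*sqrt(2)*t**(3/2)·t^(s-1) dt
for t in [1/4, 1/2): the term is ∫ 2*t*log(2*t)·t^(s-1)
for t in [1/2, ∞): the term is ∫ exp(-t)·t^(s-1)

F(-3/4) = -16*2**(3/4) + uppergamma(-3/4, 1/2) + 4/3 + 4*sqrt(2)*log(2) + 16*sqrt(2)
F(9/4) = -2*2**(3/4)/169 + sqrt(2)/676 + 1/240 + sqrt(2)*log(2)/208 + uppergamma(9/4, 1/2)
F(7/3) = 2**(1/3)*(-1656*2**(1/3) + 207 + 300*sqrt(2) + 690*log(2) + 73600*2**(2/3)*uppergamma(7/3, 1/2))/147200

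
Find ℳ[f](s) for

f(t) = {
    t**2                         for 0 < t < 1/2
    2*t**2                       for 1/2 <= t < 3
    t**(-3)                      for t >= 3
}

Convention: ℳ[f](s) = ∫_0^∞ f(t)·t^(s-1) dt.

the shared t-power comes off first: t on [0, 1/2); 2*t on [1/2, 3); t**(-4) on [3, ∞)
the 3 pieces separated at 1/2, 3 each add one integral
over [0, 1/2), the kernel integral of t**2 enters the sum
for t in [1/2, 3): the term is ∫ 2*t**2·t^(s-1)
for t in [3, ∞): the term is ∫ t**(-3)·t^(s-1)

(1940*6**s*s - 5840*6**s - 27*s + 81)/(108*2**s*(s**2 - s - 6))
  -2 < Re(s) < 3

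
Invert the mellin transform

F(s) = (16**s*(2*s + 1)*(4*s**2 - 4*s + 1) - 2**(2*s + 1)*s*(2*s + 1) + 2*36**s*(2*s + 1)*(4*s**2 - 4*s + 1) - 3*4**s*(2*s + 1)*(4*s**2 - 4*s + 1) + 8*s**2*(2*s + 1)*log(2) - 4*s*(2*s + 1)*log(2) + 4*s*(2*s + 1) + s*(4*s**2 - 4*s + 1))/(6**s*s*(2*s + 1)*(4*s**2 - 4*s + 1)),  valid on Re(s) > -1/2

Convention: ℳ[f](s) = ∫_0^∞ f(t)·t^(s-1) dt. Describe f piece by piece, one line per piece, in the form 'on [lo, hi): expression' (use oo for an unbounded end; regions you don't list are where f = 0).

on [0, 1/6): sqrt(6)*sqrt(t)/2
on [1/6, 2/3): sqrt(6)*log(sqrt(6)*sqrt(t)/2)/(3*sqrt(t))
on [2/3, 8/3): 3
on [8/3, 6): 2

reversing the common scale on t: sqrt(t) on [0, 1/4); log(sqrt(t))/sqrt(t) on [1/4, 1); 3 on [1, 4); …
invert the power substitution to get t on [0, 1/2); log(t)/t on [1/2, 1); 3 on [1, 2); …
decompose at 1/6, 2/3, 8/3; ℳ[f](s) sums the 4 pieces' integrals
segment [0, 1/6) carries sqrt(6)*sqrt(t)/2; integrate it
segment [1/6, 2/3) carries sqrt(6)*log(sqrt(6)*sqrt(t)/2)/(3*sqrt(t)); integrate it
segment [2/3, 8/3) carries 3; integrate it
between 8/3 and 6 the integrand is 2·t^(s-1)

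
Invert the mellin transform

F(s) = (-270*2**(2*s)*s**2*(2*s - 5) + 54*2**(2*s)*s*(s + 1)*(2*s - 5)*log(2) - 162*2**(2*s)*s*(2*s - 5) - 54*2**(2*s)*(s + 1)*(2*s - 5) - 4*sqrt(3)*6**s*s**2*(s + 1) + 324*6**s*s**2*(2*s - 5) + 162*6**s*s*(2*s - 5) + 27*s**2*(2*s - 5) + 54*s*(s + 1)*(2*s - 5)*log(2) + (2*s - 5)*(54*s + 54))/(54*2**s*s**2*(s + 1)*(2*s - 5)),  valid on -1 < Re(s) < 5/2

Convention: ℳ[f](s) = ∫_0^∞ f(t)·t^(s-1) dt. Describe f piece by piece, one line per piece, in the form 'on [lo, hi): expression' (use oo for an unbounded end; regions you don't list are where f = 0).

on [0, 1/2): t
on [1/2, 2): log(t)
on [2, 3): t + 3
on [3, oo): t**(-5/2)

treat the 4 regions marked off by 1/2, 2, 3 separately and sum
[0, 1/2) adds the kernel integral of t
for t in [1/2, 2): the term is ∫ log(t)·t^(s-1)
on [2, 3): add ∫ (t + 3)·t^(s-1) dt
on [3, ∞): add ∫ t**(-5/2)·t^(s-1) dt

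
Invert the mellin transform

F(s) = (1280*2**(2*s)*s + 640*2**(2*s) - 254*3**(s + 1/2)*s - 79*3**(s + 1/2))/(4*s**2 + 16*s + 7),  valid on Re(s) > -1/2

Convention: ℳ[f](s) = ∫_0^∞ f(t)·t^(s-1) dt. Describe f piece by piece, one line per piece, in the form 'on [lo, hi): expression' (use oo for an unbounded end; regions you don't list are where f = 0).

on [0, 3): 4*sqrt(t)
on [3, 4): 5*t**(7/2)/2

split f at 3: ℳ[f](s) collects 2 kernel integrals
segment 0 to 3 holds 4*sqrt(t); add its integral
∫ over [3, 4) of 5*t**(7/2)/2·t^(s-1) joins the sum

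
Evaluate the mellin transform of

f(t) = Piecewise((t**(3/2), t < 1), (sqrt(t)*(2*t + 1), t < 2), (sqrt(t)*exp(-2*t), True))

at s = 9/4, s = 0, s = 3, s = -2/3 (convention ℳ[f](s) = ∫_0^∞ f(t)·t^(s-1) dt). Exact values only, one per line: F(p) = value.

remove the shared t-power first: t on [0, 1); 2*t + 1 on [1, 2); exp(-2*t) on [2, ∞)
the 3 pieces separated at 1, 2 each add one integral
between 0 and 1 the integrand is t**(3/2)·t^(s-1)
between 1 and 2 the integrand is sqrt(t)*(2*t + 1)·t^(s-1)
for t in [2, ∞): the term is ∫ sqrt(t)*exp(-2*t)·t^(s-1)

F(9/4) = -104/165 + 2**(1/4)*uppergamma(11/4, 4)/8 + 944*2**(3/4)/165
F(0) = -8/3 + sqrt(2)*sqrt(pi)*erfc(2)/2 + 14*sqrt(2)/3
F(3) = (sqrt(2)*(945*sqrt(pi)*exp(4)*erfc(2) + 29988)/8064 + (-4096 + 75776*sqrt(2))*exp(4)/8064)*exp(-4)
F(-2/3) = -3*2**(5/6)/5 + 2**(1/6)*uppergamma(-1/6, 4) + 24/5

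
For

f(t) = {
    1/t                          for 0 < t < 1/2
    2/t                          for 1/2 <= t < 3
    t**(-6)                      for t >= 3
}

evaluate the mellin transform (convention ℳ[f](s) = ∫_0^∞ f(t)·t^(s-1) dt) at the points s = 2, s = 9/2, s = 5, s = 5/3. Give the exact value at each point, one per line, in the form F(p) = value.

undo the power substitution: 1/sqrt(t) on [0, 1/4); 2/sqrt(t) on [1/4, 9); t**(-3) on [9, ∞)
back out the shared t-power: sqrt(t) on [0, 1/4); 2*sqrt(t) on [1/4, 9); t**(-2) on [9, ∞)
reversing the power substitution: t on [0, 1/2); 2*t on [1/2, 3); t**(-4) on [3, ∞)
split f at 1/2, 3: ℳ[f](s) collects 3 kernel integrals
∫ 1/t·t^(s-1) over [0, 1/2)
segment 1/2 to 3 holds 2/t; add its integral
segment [3, ∞) carries t**(-6); integrate it

F(2) = 1783/324
F(9/2) = sqrt(2)*(-27 + 11720*sqrt(6))/1512
F(5) = 7837/192
F(5/3) = 2**(1/3)*(-3159 + 6320*6**(2/3))/4212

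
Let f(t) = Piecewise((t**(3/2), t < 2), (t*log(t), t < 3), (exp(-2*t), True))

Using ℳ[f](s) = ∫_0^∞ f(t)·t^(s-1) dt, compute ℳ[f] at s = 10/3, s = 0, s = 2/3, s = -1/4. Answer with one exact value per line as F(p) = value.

split f at 2, 3: ℳ[f](s) collects 3 kernel integrals
on [0, 2) integrate f = t**(3/2) against the kernel
segment [2, 3) carries t*log(t); integrate it
on [3, ∞): add ∫ exp(-2*t)·t^(s-1) dt

F(10/3) = -729*3**(1/3)/169 - 48*2**(1/3)*log(2)/13 + 2**(2/3)*uppergamma(10/3, 6)/16 + 144*2**(1/3)/169 + 96*2**(5/6)/29 + 243*3**(1/3)*log(3)/13
F(0) = -1 - Ei(-6) + 4*sqrt(2)/3 + log(27/4)
F(2/3) = -27*3**(2/3)/25 - 6*2**(2/3)*log(2)/5 + 2**(1/3)*uppergamma(2/3, 6)/2 + 18*2**(2/3)/25 + 24*2**(1/6)/13 + 9*3**(2/3)*log(3)/5
F(-1/4) = -16*3**(3/4)/9 + 2**(1/4)*uppergamma(-1/4, 6) + log(3**(4*3**(3/4)/3)/2**(4*2**(3/4)/3)) + 8*2**(1/4)/5 + 16*2**(3/4)/9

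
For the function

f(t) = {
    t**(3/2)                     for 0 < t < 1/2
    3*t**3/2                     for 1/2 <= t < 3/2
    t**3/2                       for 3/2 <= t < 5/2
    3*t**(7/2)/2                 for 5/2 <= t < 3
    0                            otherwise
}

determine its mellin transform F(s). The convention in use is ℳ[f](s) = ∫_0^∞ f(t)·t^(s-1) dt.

breakpoints 1/2, 3/2, 5/2: one integral from each of the 4 segments
segment [0, 1/2) carries t**(3/2); integrate it
on [1/2, 3/2): add ∫ 3*t**3/2·t^(s-1) dt
the [3/2, 5/2) slice contributes ∫ t**3/2·t^(s-1) dt
on [5/2, 3) integrate f = 3*t**(7/2)/2 against the kernel

(-3*2**(-s - 3)*(2*s + 3)*(2*s + 7) + 4*2**(-s - 3/2)*(s + 3)*(2*s + 7) + 6*3**(s + 7/2)*(s + 3)*(2*s + 3) + 2*(3/2)**(s + 3)*(2*s + 3)*(2*s + 7) + (5/2)**(s + 3)*(2*s + 3)*(2*s + 7) - 6*(5/2)**(s + 7/2)*(s + 3)*(2*s + 3))/(2*(s + 3)*(2*s + 3)*(2*s + 7))
  Re(s) > -3/2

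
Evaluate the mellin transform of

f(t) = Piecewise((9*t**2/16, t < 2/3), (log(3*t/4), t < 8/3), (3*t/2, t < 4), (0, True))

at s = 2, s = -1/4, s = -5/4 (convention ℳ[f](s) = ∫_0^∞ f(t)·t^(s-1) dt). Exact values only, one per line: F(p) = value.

F(2) = 34*log(2)/9 + 2255/108
F(-1/4) = 2**(3/4)*3**(1/4)*(-224*sqrt(2) - log(2**(42*sqrt(2) + 84)) + 28*6**(3/4) + 339)/42
F(-5/4) = 2**(3/4)*3**(1/4)*(-100*6**(3/4) - log(2**(15*sqrt(2) + 120)) + 146 + 288*sqrt(2))/200

invert the common scale on t to get 9*t**2/4 on [0, 1/3); log(3*t/2) on [1/3, 4/3); 3*t on [4/3, 2)
reversing the common scale on t: t**2/4 on [0, 1); log(t/2) on [1, 4); t on [4, 6)
invert the common scale on t to get t**2 on [0, 1/2); log(t) on [1/2, 2); 2*t on [2, 3)
breakpoints 2/3, 8/3: one integral from each of the 3 segments
for t in [0, 2/3): the term is ∫ 9*t**2/16·t^(s-1)
segment 2/3 to 8/3 holds log(3*t/4); add its integral
on [8/3, 4) integrate f = 3*t/2 against the kernel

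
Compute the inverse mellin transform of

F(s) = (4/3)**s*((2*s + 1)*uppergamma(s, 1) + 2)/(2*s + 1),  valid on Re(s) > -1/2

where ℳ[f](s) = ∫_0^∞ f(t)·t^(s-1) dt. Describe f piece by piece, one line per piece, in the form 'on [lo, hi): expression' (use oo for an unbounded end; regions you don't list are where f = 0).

the common scale on t comes off first: sqrt(2)*sqrt(t)/2 on [0, 2); exp(-t/2) on [2, ∞)
back out the common scale on t: sqrt(t) on [0, 1); exp(-t) on [1, ∞)
integrate the 2 segments split at 4/3, then add the results
segment [0, 4/3) carries sqrt(3)*sqrt(t)/2; integrate it
on [4/3, ∞) integrate f = exp(-3*t/4) against the kernel

on [0, 4/3): sqrt(3)*sqrt(t)/2
on [4/3, oo): exp(-3*t/4)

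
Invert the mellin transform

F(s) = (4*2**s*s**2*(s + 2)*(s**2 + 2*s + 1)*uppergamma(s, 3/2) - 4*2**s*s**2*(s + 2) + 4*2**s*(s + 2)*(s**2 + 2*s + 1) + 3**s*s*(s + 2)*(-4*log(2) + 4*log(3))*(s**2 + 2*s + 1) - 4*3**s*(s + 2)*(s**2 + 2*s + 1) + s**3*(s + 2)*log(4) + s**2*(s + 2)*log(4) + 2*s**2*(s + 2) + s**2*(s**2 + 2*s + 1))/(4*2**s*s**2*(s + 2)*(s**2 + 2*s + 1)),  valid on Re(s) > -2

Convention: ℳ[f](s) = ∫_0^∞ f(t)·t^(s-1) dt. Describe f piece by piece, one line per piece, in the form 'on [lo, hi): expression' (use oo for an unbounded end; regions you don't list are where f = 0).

on [0, 1/2): t**2
on [1/2, 1): t*log(t)
on [1, 3/2): log(t)
on [3/2, oo): exp(-t)

summing 4 kernel integrals split by 1/2, 1, 3/2 yields ℳ[f](s)
between 0 and 1/2 the integrand is t**2·t^(s-1)
∫ t*log(t)·t^(s-1) over [1/2, 1)
piece [1, 3/2): integrate log(t) against the kernel
on [3/2, ∞): add ∫ exp(-t)·t^(s-1) dt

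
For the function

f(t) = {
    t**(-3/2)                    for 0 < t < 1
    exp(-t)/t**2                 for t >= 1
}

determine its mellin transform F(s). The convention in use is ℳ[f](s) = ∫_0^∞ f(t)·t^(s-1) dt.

back out the shared t-power: 1/sqrt(t) on [0, 1); exp(-t)/t on [1, ∞)
remove the shared t-power first: sqrt(t) on [0, 1); exp(-t) on [1, ∞)
along the cuts 1, ℳ[f](s) splits into 2 integrals
∫ over [0, 1) of t**(-3/2)·t^(s-1) joins the sum
on [1, ∞) integrate f = exp(-t)/t**2 against the kernel

((2*s - 3)*uppergamma(s - 2, 1) + 2)/(2*s - 3)
  Re(s) > 3/2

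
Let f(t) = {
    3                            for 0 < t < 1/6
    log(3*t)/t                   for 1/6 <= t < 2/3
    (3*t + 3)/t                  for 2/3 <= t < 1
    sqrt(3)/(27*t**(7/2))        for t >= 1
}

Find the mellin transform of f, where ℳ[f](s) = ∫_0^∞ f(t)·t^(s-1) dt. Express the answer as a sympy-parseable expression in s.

strip the shared t-power: 3*t on [0, 1/6); log(3*t) on [1/6, 2/3); 3*t + 3 on [2/3, 1); …
reversing the common scale on t: t on [0, 1/2); log(t) on [1/2, 2); t + 3 on [2, 3); …
the 4 pieces separated at 1/6, 2/3, 1 each add one integral
[0, 1/6) adds the kernel integral of 3
∫ log(3*t)/t·t^(s-1) over [1/6, 2/3)
on [2/3, 1): add ∫ (3*t + 3)/t·t^(s-1) dt
∫ sqrt(3)/(27*t**(7/2))·t^(s-1) over [1, ∞)

6**(1 - s)*(54*2**(2*s - 2)*s*(s - 1)*(2*s - 7)*log(2) - 54*2**(2*s - 2)*s*(2*s - 7) - 270*2**(2*s - 2)*(s - 1)**2*(2*s - 7) - 162*2**(2*s - 2)*(s - 1)*(2*s - 7) - 4*sqrt(3)*6**(s - 1)*s*(s - 1)**2 + 324*6**(s - 1)*(s - 1)**2*(2*s - 7) + 162*6**(s - 1)*(s - 1)*(2*s - 7) + 54*s*(s - 1)*(2*s - 7)*log(2) + 54*s*(2*s - 7) + 27*(s - 1)**2*(2*s - 7))/(54*s*(s - 1)**2*(2*s - 7))
  0 < Re(s) < 7/2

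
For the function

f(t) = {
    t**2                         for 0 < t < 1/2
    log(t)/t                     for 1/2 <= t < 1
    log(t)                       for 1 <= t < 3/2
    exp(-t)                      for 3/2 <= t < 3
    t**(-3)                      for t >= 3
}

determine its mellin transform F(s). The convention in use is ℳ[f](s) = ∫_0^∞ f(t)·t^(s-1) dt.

(108*2**s*s**2*(s - 3)*(s + 2)*(s**2 - 2*s + 1)*uppergamma(s, 3/2) - 108*2**s*s**2*(s - 3)*(s + 2)*(s**2 - 2*s + 1)*uppergamma(s, 3) - 108*2**s*s**2*(s - 3)*(s + 2) + 108*2**s*(s - 3)*(s + 2)*(s**2 - 2*s + 1) - 108*3**s*s*(s - 3)*(s + 2)*(s**2 - 2*s + 1)*log(2) + 108*3**s*s*(s - 3)*(s + 2)*(s**2 - 2*s + 1)*log(3) - 108*3**s*(s - 3)*(s + 2)*(s**2 - 2*s + 1) - 4*6**s*s**2*(s + 2)*(s**2 - 2*s + 1) + 216*s**3*(s - 3)*(s + 2)*log(2) - 216*s**2*(s - 3)*(s + 2)*log(2) + 216*s**2*(s - 3)*(s + 2) + 27*s**2*(s - 3)*(s**2 - 2*s + 1))/(108*2**s*s**2*(s - 3)*(s + 2)*(s**2 - 2*s + 1))
  -2 < Re(s) < 3

cuts at 1/2, 1, 3/2, 3: linearity sums the 5 kernel integrals
on [0, 1/2) integrate f = t**2 against the kernel
[1/2, 1) adds the kernel integral of log(t)/t
[1, 3/2) adds the kernel integral of log(t)
over [3/2, 3), the kernel integral of exp(-t) enters the sum
for t in [3, ∞): the term is ∫ t**(-3)·t^(s-1)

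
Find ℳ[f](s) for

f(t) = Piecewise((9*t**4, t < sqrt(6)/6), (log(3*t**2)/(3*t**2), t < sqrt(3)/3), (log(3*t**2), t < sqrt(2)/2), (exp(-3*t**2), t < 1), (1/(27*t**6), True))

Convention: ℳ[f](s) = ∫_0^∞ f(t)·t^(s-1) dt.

(27*2**(s/2)*s**2*(s/2 - 3)*(s/2 + 2)*(s**2/4 - s + 1)*uppergamma(s/2, 3/2) - 27*2**(s/2)*s**2*(s/2 - 3)*(s/2 + 2)*(s**2/4 - s + 1)*uppergamma(s/2, 3) - 27*2**(s/2)*s**2*(s/2 - 3)*(s/2 + 2) + 108*2**(s/2)*(s/2 - 3)*(s/2 + 2)*(s**2/4 - s + 1) - 54*3**(s/2)*s*(s/2 - 3)*(s/2 + 2)*(s**2/4 - s + 1)*log(2) + 54*3**(s/2)*s*(s/2 - 3)*(s/2 + 2)*(s**2/4 - s + 1)*log(3) - 108*3**(s/2)*(s/2 - 3)*(s/2 + 2)*(s**2/4 - s + 1) - 6**(s/2)*s**2*(s/2 + 2)*(s**2/4 - s + 1) + 27*s**3*(s/2 - 3)*(s/2 + 2)*log(2) - 54*s**2*(s/2 - 3)*(s/2 + 2)*log(2) + 54*s**2*(s/2 - 3)*(s/2 + 2) + 27*s**2*(s/2 - 3)*(s**2/4 - s + 1)/4)/(54*6**(s/2)*s**2*(s/2 - 3)*(s/2 + 2)*(s**2/4 - s + 1))
  -4 < Re(s) < 6

the power substitution comes off first: 9*t**2 on [0, 1/6); log(3*t)/(3*t) on [1/6, 1/3); log(3*t) on [1/3, 1/2); …
peel off the common scale on t: t**2 on [0, 1/2); log(t)/t on [1/2, 1); log(t) on [1, 3/2); …
along the cuts sqrt(6)/6, sqrt(3)/3, sqrt(2)/2, 1, ℳ[f](s) splits into 5 integrals
the [0, sqrt(6)/6) slice contributes ∫ 9*t**4·t^(s-1) dt
for t in [sqrt(6)/6, sqrt(3)/3): the term is ∫ log(3*t**2)/(3*t**2)·t^(s-1)
segment [sqrt(3)/3, sqrt(2)/2) carries log(3*t**2); integrate it
piece [sqrt(2)/2, 1): integrate exp(-3*t**2) against the kernel
over [1, ∞), the kernel integral of 1/(27*t**6) enters the sum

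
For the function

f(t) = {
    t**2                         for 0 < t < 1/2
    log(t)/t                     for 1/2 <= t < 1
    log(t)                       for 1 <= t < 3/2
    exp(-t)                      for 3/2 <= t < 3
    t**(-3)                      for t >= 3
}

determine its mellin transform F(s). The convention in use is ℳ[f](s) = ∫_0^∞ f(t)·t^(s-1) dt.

f breaks at 1/2, 1, 3/2, 3 into 5 integrals to sum
∫ t**2·t^(s-1) over [0, 1/2)
between 1/2 and 1 the integrand is log(t)/t·t^(s-1)
over [1, 3/2), the kernel integral of log(t) enters the sum
between 3/2 and 3 the integrand is exp(-t)·t^(s-1)
for t in [3, ∞): the term is ∫ t**(-3)·t^(s-1)

(108*2**s*s**2*(s - 3)*(s + 2)*(s**2 - 2*s + 1)*uppergamma(s, 3/2) - 108*2**s*s**2*(s - 3)*(s + 2)*(s**2 - 2*s + 1)*uppergamma(s, 3) - 108*2**s*s**2*(s - 3)*(s + 2) + 108*2**s*(s - 3)*(s + 2)*(s**2 - 2*s + 1) - 108*3**s*s*(s - 3)*(s + 2)*(s**2 - 2*s + 1)*log(2) + 108*3**s*s*(s - 3)*(s + 2)*(s**2 - 2*s + 1)*log(3) - 108*3**s*(s - 3)*(s + 2)*(s**2 - 2*s + 1) - 4*6**s*s**2*(s + 2)*(s**2 - 2*s + 1) + 216*s**3*(s - 3)*(s + 2)*log(2) - 216*s**2*(s - 3)*(s + 2)*log(2) + 216*s**2*(s - 3)*(s + 2) + 27*s**2*(s - 3)*(s**2 - 2*s + 1))/(108*2**s*s**2*(s - 3)*(s + 2)*(s**2 - 2*s + 1))
  -2 < Re(s) < 3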